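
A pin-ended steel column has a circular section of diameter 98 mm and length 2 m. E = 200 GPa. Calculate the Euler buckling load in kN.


I = pi * d^4 / 64 = 4527664.12 mm^4
L = 2000.0 mm
P_cr = pi^2 * E * I / L^2
= 9.8696 * 200000.0 * 4527664.12 / 2000.0^2
= 2234312.69 N = 2234.3127 kN

2234.3127 kN


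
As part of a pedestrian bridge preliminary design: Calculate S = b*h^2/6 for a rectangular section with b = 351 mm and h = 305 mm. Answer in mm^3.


S = b * h^2 / 6
= 351 * 305^2 / 6
= 351 * 93025 / 6
= 5441962.5 mm^3

5441962.5 mm^3


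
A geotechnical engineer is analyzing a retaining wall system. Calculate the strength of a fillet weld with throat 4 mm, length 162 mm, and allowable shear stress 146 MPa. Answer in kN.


Strength = throat * length * allowable stress
= 4 * 162 * 146 N
= 94608 N
= 94.61 kN

94.61 kN


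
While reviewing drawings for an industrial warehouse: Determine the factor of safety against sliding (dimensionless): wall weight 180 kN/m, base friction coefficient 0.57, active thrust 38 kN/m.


Resisting force = mu * W = 0.57 * 180 = 102.6 kN/m
FOS = Resisting / Driving = 102.6 / 38
= 2.7 (dimensionless)

2.7 (dimensionless)


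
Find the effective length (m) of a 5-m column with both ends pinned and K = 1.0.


L_eff = K * L
= 1.0 * 5
= 5.0 m

5.0 m


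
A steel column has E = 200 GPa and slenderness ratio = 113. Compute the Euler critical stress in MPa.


sigma_cr = pi^2 * E / lambda^2
= 9.8696 * 200000.0 / 113^2
= 9.8696 * 200000.0 / 12769
= 154.587 MPa

154.587 MPa


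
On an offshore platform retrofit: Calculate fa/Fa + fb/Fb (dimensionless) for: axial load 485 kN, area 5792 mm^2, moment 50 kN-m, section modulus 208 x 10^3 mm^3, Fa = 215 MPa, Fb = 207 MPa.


f_a = P / A = 485000.0 / 5792 = 83.7362 MPa
f_b = M / S = 50000000.0 / 208000.0 = 240.3846 MPa
Ratio = f_a / Fa + f_b / Fb
= 83.7362 / 215 + 240.3846 / 207
= 1.5507 (dimensionless)

1.5507 (dimensionless)


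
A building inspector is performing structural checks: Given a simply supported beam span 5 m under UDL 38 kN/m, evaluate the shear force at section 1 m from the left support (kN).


R_A = w * L / 2 = 38 * 5 / 2 = 95.0 kN
V(x) = R_A - w * x = 95.0 - 38 * 1
= 57.0 kN

57.0 kN


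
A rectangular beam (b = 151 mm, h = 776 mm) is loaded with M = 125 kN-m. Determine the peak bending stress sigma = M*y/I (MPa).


I = b * h^3 / 12 = 151 * 776^3 / 12 = 5880047914.67 mm^4
y = h / 2 = 776 / 2 = 388.0 mm
M = 125 kN-m = 125000000.0 N-mm
sigma = M * y / I = 125000000.0 * 388.0 / 5880047914.67
= 8.25 MPa

8.25 MPa


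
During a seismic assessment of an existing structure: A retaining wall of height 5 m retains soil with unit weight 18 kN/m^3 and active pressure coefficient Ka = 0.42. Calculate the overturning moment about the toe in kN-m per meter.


Pa = 0.5 * Ka * gamma * H^2
= 0.5 * 0.42 * 18 * 5^2
= 94.5 kN/m
Arm = H / 3 = 5 / 3 = 1.6667 m
Mo = Pa * arm = Pa * H / 3 = 94.5 * 5 / 3 = 157.5 kN-m/m

157.5 kN-m/m


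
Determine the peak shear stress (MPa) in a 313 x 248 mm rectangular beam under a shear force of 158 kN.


A = b * h = 313 * 248 = 77624 mm^2
V = 158 kN = 158000.0 N
tau_max = 1.5 * V / A = 1.5 * 158000.0 / 77624
= 3.0532 MPa

3.0532 MPa


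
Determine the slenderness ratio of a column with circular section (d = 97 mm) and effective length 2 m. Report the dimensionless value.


Radius of gyration r = d / 4 = 97 / 4 = 24.25 mm
L_eff = 2000.0 mm
Slenderness ratio = L / r = 2000.0 / 24.25 = 82.47 (dimensionless)

82.47 (dimensionless)


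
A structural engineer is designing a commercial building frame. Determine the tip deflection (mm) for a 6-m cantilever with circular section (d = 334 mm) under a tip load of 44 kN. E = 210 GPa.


I = pi * d^4 / 64 = pi * 334^4 / 64 = 610879802.01 mm^4
L = 6000.0 mm, P = 44000.0 N, E = 210000.0 MPa
delta = P * L^3 / (3 * E * I)
= 44000.0 * 6000.0^3 / (3 * 210000.0 * 610879802.01)
= 24.6951 mm

24.6951 mm


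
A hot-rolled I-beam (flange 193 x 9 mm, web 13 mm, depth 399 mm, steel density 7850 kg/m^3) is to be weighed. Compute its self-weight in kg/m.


A_flanges = 2 * 193 * 9 = 3474 mm^2
A_web = (399 - 2 * 9) * 13 = 4953 mm^2
A_total = 3474 + 4953 = 8427 mm^2 = 0.008427 m^2
Weight = rho * A = 7850 * 0.008427 = 66.1519 kg/m

66.1519 kg/m


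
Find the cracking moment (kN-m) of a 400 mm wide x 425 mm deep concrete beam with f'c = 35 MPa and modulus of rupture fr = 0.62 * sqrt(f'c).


fr = 0.62 * sqrt(35) = 0.62 * 5.9161 = 3.668 MPa
I = 400 * 425^3 / 12 = 2558854166.67 mm^4
y_t = 212.5 mm
M_cr = fr * I / y_t = 3.668 * 2558854166.67 / 212.5 N-mm
= 44.1685 kN-m

44.1685 kN-m


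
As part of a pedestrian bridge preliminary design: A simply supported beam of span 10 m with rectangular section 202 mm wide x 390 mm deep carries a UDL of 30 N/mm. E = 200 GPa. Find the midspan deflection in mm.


I = 202 * 390^3 / 12 = 998536500.0 mm^4
L = 10000.0 mm, w = 30 N/mm, E = 200000.0 MPa
delta = 5 * w * L^4 / (384 * E * I)
= 5 * 30 * 10000.0^4 / (384 * 200000.0 * 998536500.0)
= 19.5599 mm

19.5599 mm


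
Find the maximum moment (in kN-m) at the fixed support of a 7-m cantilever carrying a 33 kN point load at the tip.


For a cantilever with a point load at the free end:
M_max = P * L = 33 * 7 = 231 kN-m

231 kN-m


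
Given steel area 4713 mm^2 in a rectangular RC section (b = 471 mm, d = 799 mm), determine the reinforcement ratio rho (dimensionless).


rho = As / (b * d)
= 4713 / (471 * 799)
= 4713 / 376329
= 0.012524 (dimensionless)

0.012524 (dimensionless)


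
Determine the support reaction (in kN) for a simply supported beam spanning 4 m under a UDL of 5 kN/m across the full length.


Total load = w * L = 5 * 4 = 20 kN
By symmetry, each reaction R = total / 2 = 20 / 2 = 10.0 kN

10.0 kN


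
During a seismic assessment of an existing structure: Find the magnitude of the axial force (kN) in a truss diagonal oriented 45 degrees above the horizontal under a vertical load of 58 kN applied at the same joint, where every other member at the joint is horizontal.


At the joint, only the diagonal has a vertical component, so vertical equilibrium gives:
F * sin(45) = 58
F = 58 / sin(45)
= 58 / 0.707107
= 82.02 kN

82.02 kN


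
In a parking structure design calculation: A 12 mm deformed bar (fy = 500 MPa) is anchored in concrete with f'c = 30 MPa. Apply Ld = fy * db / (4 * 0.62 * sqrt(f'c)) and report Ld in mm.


Ld = (fy * db) / (4 * 0.62 * sqrt(f'c))
= (500 * 12) / (4 * 0.62 * sqrt(30))
= 6000 / 13.5835
= 441.71 mm

441.71 mm


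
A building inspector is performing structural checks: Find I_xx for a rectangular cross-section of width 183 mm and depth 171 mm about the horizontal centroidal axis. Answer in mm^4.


I = b * h^3 / 12
= 183 * 171^3 / 12
= 183 * 5000211 / 12
= 76253217.75 mm^4

76253217.75 mm^4


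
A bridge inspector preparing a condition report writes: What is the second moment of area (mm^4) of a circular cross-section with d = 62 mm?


r = d / 2 = 62 / 2 = 31.0 mm
I = pi * r^4 / 4 = pi * 31.0^4 / 4
= 725331.7 mm^4

725331.7 mm^4


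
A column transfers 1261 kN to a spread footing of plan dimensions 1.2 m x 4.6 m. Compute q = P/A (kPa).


A = 1.2 * 4.6 = 5.52 m^2
q = P / A = 1261 / 5.52
= 228.442 kPa

228.442 kPa


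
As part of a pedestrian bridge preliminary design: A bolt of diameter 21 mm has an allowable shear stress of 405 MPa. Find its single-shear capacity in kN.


A = pi * d^2 / 4 = pi * 21^2 / 4 = 346.3606 mm^2
V = f_v * A / 1000 = 405 * 346.3606 / 1000
= 140.276 kN

140.276 kN


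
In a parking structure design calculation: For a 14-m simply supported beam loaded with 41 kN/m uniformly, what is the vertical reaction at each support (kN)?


Total load = w * L = 41 * 14 = 574 kN
By symmetry, each reaction R = total / 2 = 574 / 2 = 287.0 kN

287.0 kN


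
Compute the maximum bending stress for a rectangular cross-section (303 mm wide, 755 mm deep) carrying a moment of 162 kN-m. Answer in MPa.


I = b * h^3 / 12 = 303 * 755^3 / 12 = 10866814093.75 mm^4
y = h / 2 = 755 / 2 = 377.5 mm
M = 162 kN-m = 162000000.0 N-mm
sigma = M * y / I = 162000000.0 * 377.5 / 10866814093.75
= 5.63 MPa

5.63 MPa


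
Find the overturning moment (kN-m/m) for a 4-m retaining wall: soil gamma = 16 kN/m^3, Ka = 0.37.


Pa = 0.5 * Ka * gamma * H^2
= 0.5 * 0.37 * 16 * 4^2
= 47.36 kN/m
Arm = H / 3 = 4 / 3 = 1.3333 m
Mo = Pa * arm = Pa * H / 3 = 47.36 * 4 / 3 = 63.1467 kN-m/m

63.1467 kN-m/m


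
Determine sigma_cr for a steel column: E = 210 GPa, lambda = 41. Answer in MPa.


sigma_cr = pi^2 * E / lambda^2
= 9.8696 * 210000.0 / 41^2
= 9.8696 * 210000.0 / 1681
= 1232.9666 MPa

1232.9666 MPa


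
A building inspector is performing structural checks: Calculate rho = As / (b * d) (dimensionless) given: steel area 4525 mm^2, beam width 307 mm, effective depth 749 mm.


rho = As / (b * d)
= 4525 / (307 * 749)
= 4525 / 229943
= 0.019679 (dimensionless)

0.019679 (dimensionless)


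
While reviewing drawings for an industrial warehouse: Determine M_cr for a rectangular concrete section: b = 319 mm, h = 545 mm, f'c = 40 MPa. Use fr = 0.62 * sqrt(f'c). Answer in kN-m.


fr = 0.62 * sqrt(40) = 0.62 * 6.3246 = 3.9212 MPa
I = 319 * 545^3 / 12 = 4303273447.92 mm^4
y_t = 272.5 mm
M_cr = fr * I / y_t = 3.9212 * 4303273447.92 / 272.5 N-mm
= 61.9233 kN-m

61.9233 kN-m


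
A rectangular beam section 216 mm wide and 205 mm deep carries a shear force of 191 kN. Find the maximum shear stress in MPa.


A = b * h = 216 * 205 = 44280 mm^2
V = 191 kN = 191000.0 N
tau_max = 1.5 * V / A = 1.5 * 191000.0 / 44280
= 6.4702 MPa

6.4702 MPa


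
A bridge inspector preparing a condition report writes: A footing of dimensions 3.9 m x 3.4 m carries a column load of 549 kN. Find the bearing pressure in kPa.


A = 3.9 * 3.4 = 13.26 m^2
q = P / A = 549 / 13.26
= 41.4027 kPa

41.4027 kPa


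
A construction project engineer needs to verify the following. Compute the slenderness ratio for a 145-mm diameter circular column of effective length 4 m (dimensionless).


Radius of gyration r = d / 4 = 145 / 4 = 36.25 mm
L_eff = 4000.0 mm
Slenderness ratio = L / r = 4000.0 / 36.25 = 110.34 (dimensionless)

110.34 (dimensionless)


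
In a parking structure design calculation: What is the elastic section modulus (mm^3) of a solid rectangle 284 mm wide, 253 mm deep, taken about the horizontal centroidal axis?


S = b * h^2 / 6
= 284 * 253^2 / 6
= 284 * 64009 / 6
= 3029759.33 mm^3

3029759.33 mm^3


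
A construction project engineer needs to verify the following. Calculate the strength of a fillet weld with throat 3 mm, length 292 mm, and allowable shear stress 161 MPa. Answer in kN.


Strength = throat * length * allowable stress
= 3 * 292 * 161 N
= 141036 N
= 141.04 kN

141.04 kN


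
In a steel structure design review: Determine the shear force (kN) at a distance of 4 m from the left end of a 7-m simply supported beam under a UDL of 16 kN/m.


R_A = w * L / 2 = 16 * 7 / 2 = 56.0 kN
V(x) = R_A - w * x = 56.0 - 16 * 4
= -8.0 kN

-8.0 kN


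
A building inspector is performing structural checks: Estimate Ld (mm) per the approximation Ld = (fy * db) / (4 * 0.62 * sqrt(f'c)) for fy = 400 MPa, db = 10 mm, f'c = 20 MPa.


Ld = (fy * db) / (4 * 0.62 * sqrt(f'c))
= (400 * 10) / (4 * 0.62 * sqrt(20))
= 4000 / 11.0909
= 360.66 mm

360.66 mm


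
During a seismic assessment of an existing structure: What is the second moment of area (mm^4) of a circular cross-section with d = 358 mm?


r = d / 2 = 358 / 2 = 179.0 mm
I = pi * r^4 / 4 = pi * 179.0^4 / 4
= 806309924.35 mm^4

806309924.35 mm^4


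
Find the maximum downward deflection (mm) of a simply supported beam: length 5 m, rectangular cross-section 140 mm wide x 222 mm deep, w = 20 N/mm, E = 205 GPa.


I = 140 * 222^3 / 12 = 127645560.0 mm^4
L = 5000.0 mm, w = 20 N/mm, E = 205000.0 MPa
delta = 5 * w * L^4 / (384 * E * I)
= 5 * 20 * 5000.0^4 / (384 * 205000.0 * 127645560.0)
= 6.22 mm

6.22 mm


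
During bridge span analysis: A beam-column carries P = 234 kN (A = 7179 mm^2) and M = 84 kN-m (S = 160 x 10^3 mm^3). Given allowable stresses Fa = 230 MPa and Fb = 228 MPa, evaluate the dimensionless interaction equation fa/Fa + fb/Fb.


f_a = P / A = 234000.0 / 7179 = 32.5951 MPa
f_b = M / S = 84000000.0 / 160000.0 = 525.0 MPa
Ratio = f_a / Fa + f_b / Fb
= 32.5951 / 230 + 525.0 / 228
= 2.4443 (dimensionless)

2.4443 (dimensionless)


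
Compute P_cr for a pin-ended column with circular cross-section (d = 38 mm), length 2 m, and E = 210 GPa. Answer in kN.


I = pi * d^4 / 64 = 102353.87 mm^4
L = 2000.0 mm
P_cr = pi^2 * E * I / L^2
= 9.8696 * 210000.0 * 102353.87 / 2000.0^2
= 53035.09 N = 53.0351 kN

53.0351 kN


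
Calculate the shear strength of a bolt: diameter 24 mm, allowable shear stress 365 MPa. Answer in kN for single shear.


A = pi * d^2 / 4 = pi * 24^2 / 4 = 452.3893 mm^2
V = f_v * A / 1000 = 365 * 452.3893 / 1000
= 165.1221 kN

165.1221 kN


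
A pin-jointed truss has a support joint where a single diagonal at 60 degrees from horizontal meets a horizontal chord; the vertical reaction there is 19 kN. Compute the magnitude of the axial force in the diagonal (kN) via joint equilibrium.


At the joint, only the diagonal has a vertical component, so vertical equilibrium gives:
F * sin(60) = 19
F = 19 / sin(60)
= 19 / 0.866025
= 21.94 kN

21.94 kN


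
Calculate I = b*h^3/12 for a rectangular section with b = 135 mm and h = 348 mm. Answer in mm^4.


I = b * h^3 / 12
= 135 * 348^3 / 12
= 135 * 42144192 / 12
= 474122160.0 mm^4

474122160.0 mm^4


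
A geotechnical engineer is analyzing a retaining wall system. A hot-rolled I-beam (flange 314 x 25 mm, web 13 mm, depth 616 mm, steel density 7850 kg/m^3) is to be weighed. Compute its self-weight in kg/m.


A_flanges = 2 * 314 * 25 = 15700 mm^2
A_web = (616 - 2 * 25) * 13 = 7358 mm^2
A_total = 15700 + 7358 = 23058 mm^2 = 0.023058 m^2
Weight = rho * A = 7850 * 0.023058 = 181.0053 kg/m

181.0053 kg/m


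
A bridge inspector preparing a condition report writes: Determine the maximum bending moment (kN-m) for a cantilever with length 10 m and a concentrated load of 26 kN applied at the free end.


For a cantilever with a point load at the free end:
M_max = P * L = 26 * 10 = 260 kN-m

260 kN-m


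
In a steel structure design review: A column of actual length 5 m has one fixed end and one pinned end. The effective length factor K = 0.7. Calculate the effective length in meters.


L_eff = K * L
= 0.7 * 5
= 3.5 m

3.5 m


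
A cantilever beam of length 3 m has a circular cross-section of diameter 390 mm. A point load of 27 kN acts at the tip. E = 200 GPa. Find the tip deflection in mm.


I = pi * d^4 / 64 = pi * 390^4 / 64 = 1135607695.33 mm^4
L = 3000.0 mm, P = 27000.0 N, E = 200000.0 MPa
delta = P * L^3 / (3 * E * I)
= 27000.0 * 3000.0^3 / (3 * 200000.0 * 1135607695.33)
= 1.0699 mm

1.0699 mm


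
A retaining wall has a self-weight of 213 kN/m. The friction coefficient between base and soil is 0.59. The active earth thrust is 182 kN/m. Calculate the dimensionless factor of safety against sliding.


Resisting force = mu * W = 0.59 * 213 = 125.67 kN/m
FOS = Resisting / Driving = 125.67 / 182
= 0.6905 (dimensionless)

0.6905 (dimensionless)


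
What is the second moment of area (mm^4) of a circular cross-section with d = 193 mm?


r = d / 2 = 193 / 2 = 96.5 mm
I = pi * r^4 / 4 = pi * 96.5^4 / 4
= 68108157.98 mm^4

68108157.98 mm^4


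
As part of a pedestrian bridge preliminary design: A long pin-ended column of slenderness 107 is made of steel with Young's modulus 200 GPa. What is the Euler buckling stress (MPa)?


sigma_cr = pi^2 * E / lambda^2
= 9.8696 * 200000.0 / 107^2
= 9.8696 * 200000.0 / 11449
= 172.4099 MPa

172.4099 MPa


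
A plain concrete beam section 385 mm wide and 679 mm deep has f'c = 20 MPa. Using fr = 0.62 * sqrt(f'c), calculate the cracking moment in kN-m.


fr = 0.62 * sqrt(20) = 0.62 * 4.4721 = 2.7727 MPa
I = 385 * 679^3 / 12 = 10043586084.58 mm^4
y_t = 339.5 mm
M_cr = fr * I / y_t = 2.7727 * 10043586084.58 / 339.5 N-mm
= 82.0268 kN-m

82.0268 kN-m


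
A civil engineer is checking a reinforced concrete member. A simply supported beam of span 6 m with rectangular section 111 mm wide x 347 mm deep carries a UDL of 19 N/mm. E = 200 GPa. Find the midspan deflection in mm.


I = 111 * 347^3 / 12 = 386482787.75 mm^4
L = 6000.0 mm, w = 19 N/mm, E = 200000.0 MPa
delta = 5 * w * L^4 / (384 * E * I)
= 5 * 19 * 6000.0^4 / (384 * 200000.0 * 386482787.75)
= 4.148 mm

4.148 mm


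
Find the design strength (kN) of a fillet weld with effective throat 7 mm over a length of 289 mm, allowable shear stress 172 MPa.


Strength = throat * length * allowable stress
= 7 * 289 * 172 N
= 347956 N
= 347.96 kN

347.96 kN


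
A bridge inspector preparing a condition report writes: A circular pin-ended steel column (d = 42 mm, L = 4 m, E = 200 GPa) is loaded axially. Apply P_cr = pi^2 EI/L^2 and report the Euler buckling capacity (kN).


I = pi * d^4 / 64 = 152745.02 mm^4
L = 4000.0 mm
P_cr = pi^2 * E * I / L^2
= 9.8696 * 200000.0 * 152745.02 / 4000.0^2
= 18844.16 N = 18.8442 kN

18.8442 kN


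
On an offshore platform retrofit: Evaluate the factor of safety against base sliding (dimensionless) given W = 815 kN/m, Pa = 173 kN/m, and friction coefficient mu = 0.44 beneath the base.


Resisting force = mu * W = 0.44 * 815 = 358.6 kN/m
FOS = Resisting / Driving = 358.6 / 173
= 2.0728 (dimensionless)

2.0728 (dimensionless)


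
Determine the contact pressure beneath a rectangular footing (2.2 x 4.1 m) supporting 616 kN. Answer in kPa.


A = 2.2 * 4.1 = 9.02 m^2
q = P / A = 616 / 9.02
= 68.2927 kPa

68.2927 kPa


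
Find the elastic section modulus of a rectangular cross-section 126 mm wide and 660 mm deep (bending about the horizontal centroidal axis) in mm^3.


S = b * h^2 / 6
= 126 * 660^2 / 6
= 126 * 435600 / 6
= 9147600.0 mm^3

9147600.0 mm^3


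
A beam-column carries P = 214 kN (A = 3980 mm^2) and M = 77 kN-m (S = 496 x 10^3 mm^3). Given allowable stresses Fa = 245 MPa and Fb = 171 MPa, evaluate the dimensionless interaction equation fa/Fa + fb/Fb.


f_a = P / A = 214000.0 / 3980 = 53.7688 MPa
f_b = M / S = 77000000.0 / 496000.0 = 155.2419 MPa
Ratio = f_a / Fa + f_b / Fb
= 53.7688 / 245 + 155.2419 / 171
= 1.1273 (dimensionless)

1.1273 (dimensionless)


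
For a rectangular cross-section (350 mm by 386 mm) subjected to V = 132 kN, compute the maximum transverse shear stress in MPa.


A = b * h = 350 * 386 = 135100 mm^2
V = 132 kN = 132000.0 N
tau_max = 1.5 * V / A = 1.5 * 132000.0 / 135100
= 1.4656 MPa

1.4656 MPa


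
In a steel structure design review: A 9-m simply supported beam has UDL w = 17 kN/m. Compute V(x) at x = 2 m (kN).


R_A = w * L / 2 = 17 * 9 / 2 = 76.5 kN
V(x) = R_A - w * x = 76.5 - 17 * 2
= 42.5 kN

42.5 kN


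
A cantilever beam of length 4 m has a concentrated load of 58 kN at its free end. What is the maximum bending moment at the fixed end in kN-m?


For a cantilever with a point load at the free end:
M_max = P * L = 58 * 4 = 232 kN-m

232 kN-m


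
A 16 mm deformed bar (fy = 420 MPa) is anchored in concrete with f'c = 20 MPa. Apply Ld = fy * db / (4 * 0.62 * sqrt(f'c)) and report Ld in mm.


Ld = (fy * db) / (4 * 0.62 * sqrt(f'c))
= (420 * 16) / (4 * 0.62 * sqrt(20))
= 6720 / 11.0909
= 605.9 mm

605.9 mm


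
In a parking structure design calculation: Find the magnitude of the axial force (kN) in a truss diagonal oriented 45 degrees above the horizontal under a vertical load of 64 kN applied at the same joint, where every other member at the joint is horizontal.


At the joint, only the diagonal has a vertical component, so vertical equilibrium gives:
F * sin(45) = 64
F = 64 / sin(45)
= 64 / 0.707107
= 90.51 kN

90.51 kN


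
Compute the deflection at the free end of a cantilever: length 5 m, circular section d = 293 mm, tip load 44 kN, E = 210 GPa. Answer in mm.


I = pi * d^4 / 64 = pi * 293^4 / 64 = 361776522.7 mm^4
L = 5000.0 mm, P = 44000.0 N, E = 210000.0 MPa
delta = P * L^3 / (3 * E * I)
= 44000.0 * 5000.0^3 / (3 * 210000.0 * 361776522.7)
= 24.1314 mm

24.1314 mm


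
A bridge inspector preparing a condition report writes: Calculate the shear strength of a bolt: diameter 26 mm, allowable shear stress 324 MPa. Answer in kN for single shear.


A = pi * d^2 / 4 = pi * 26^2 / 4 = 530.9292 mm^2
V = f_v * A / 1000 = 324 * 530.9292 / 1000
= 172.021 kN

172.021 kN


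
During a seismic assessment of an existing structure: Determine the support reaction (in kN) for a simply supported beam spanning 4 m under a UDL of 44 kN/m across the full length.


Total load = w * L = 44 * 4 = 176 kN
By symmetry, each reaction R = total / 2 = 176 / 2 = 88.0 kN

88.0 kN


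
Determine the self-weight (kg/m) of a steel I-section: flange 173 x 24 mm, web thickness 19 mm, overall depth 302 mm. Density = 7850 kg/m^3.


A_flanges = 2 * 173 * 24 = 8304 mm^2
A_web = (302 - 2 * 24) * 19 = 4826 mm^2
A_total = 8304 + 4826 = 13130 mm^2 = 0.013130 m^2
Weight = rho * A = 7850 * 0.013130 = 103.0705 kg/m

103.0705 kg/m


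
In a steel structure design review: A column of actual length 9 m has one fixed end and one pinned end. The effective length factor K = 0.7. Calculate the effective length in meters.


L_eff = K * L
= 0.7 * 9
= 6.3 m

6.3 m


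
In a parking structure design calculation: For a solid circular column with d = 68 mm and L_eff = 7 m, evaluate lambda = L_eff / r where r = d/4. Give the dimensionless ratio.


Radius of gyration r = d / 4 = 68 / 4 = 17.0 mm
L_eff = 7000.0 mm
Slenderness ratio = L / r = 7000.0 / 17.0 = 411.76 (dimensionless)

411.76 (dimensionless)


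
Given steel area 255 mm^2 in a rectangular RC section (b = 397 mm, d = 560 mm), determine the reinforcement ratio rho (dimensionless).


rho = As / (b * d)
= 255 / (397 * 560)
= 255 / 222320
= 0.001147 (dimensionless)

0.001147 (dimensionless)


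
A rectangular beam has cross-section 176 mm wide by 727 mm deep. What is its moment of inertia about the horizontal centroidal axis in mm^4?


I = b * h^3 / 12
= 176 * 727^3 / 12
= 176 * 384240583 / 12
= 5635528550.67 mm^4

5635528550.67 mm^4


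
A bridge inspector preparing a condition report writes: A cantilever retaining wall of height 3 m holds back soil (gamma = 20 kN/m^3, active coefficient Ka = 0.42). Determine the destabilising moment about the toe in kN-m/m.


Pa = 0.5 * Ka * gamma * H^2
= 0.5 * 0.42 * 20 * 3^2
= 37.8 kN/m
Arm = H / 3 = 3 / 3 = 1.0 m
Mo = Pa * arm = Pa * H / 3 = 37.8 * 3 / 3 = 37.8 kN-m/m

37.8 kN-m/m


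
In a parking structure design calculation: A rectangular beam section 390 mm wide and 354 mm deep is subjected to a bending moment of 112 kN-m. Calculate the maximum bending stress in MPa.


I = b * h^3 / 12 = 390 * 354^3 / 12 = 1441760580.0 mm^4
y = h / 2 = 354 / 2 = 177.0 mm
M = 112 kN-m = 112000000.0 N-mm
sigma = M * y / I = 112000000.0 * 177.0 / 1441760580.0
= 13.75 MPa

13.75 MPa


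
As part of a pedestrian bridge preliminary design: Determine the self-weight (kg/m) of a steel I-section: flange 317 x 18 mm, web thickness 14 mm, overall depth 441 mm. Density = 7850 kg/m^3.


A_flanges = 2 * 317 * 18 = 11412 mm^2
A_web = (441 - 2 * 18) * 14 = 5670 mm^2
A_total = 11412 + 5670 = 17082 mm^2 = 0.017082 m^2
Weight = rho * A = 7850 * 0.017082 = 134.0937 kg/m

134.0937 kg/m


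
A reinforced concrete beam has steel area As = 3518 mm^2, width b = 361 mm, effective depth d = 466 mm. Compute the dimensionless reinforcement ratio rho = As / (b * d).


rho = As / (b * d)
= 3518 / (361 * 466)
= 3518 / 168226
= 0.020912 (dimensionless)

0.020912 (dimensionless)


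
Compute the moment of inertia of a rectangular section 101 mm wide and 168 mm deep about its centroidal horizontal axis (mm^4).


I = b * h^3 / 12
= 101 * 168^3 / 12
= 101 * 4741632 / 12
= 39908736.0 mm^4

39908736.0 mm^4


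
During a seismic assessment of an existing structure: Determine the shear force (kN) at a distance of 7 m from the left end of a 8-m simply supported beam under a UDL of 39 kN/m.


R_A = w * L / 2 = 39 * 8 / 2 = 156.0 kN
V(x) = R_A - w * x = 156.0 - 39 * 7
= -117.0 kN

-117.0 kN


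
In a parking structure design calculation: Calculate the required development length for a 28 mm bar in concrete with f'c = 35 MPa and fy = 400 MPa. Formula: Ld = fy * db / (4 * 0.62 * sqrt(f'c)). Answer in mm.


Ld = (fy * db) / (4 * 0.62 * sqrt(f'c))
= (400 * 28) / (4 * 0.62 * sqrt(35))
= 11200 / 14.6719
= 763.37 mm

763.37 mm


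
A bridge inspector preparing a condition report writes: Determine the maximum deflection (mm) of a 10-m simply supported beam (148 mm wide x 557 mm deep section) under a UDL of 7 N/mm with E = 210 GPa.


I = 148 * 557^3 / 12 = 2131307213.67 mm^4
L = 10000.0 mm, w = 7 N/mm, E = 210000.0 MPa
delta = 5 * w * L^4 / (384 * E * I)
= 5 * 7 * 10000.0^4 / (384 * 210000.0 * 2131307213.67)
= 2.0364 mm

2.0364 mm


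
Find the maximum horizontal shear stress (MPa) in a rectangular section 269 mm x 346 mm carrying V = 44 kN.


A = b * h = 269 * 346 = 93074 mm^2
V = 44 kN = 44000.0 N
tau_max = 1.5 * V / A = 1.5 * 44000.0 / 93074
= 0.7091 MPa

0.7091 MPa


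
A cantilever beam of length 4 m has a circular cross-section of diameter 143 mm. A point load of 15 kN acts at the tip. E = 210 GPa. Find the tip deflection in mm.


I = pi * d^4 / 64 = pi * 143^4 / 64 = 20526459.59 mm^4
L = 4000.0 mm, P = 15000.0 N, E = 210000.0 MPa
delta = P * L^3 / (3 * E * I)
= 15000.0 * 4000.0^3 / (3 * 210000.0 * 20526459.59)
= 74.2364 mm

74.2364 mm


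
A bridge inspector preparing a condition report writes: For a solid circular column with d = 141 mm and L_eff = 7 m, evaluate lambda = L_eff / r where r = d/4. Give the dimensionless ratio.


Radius of gyration r = d / 4 = 141 / 4 = 35.25 mm
L_eff = 7000.0 mm
Slenderness ratio = L / r = 7000.0 / 35.25 = 198.58 (dimensionless)

198.58 (dimensionless)


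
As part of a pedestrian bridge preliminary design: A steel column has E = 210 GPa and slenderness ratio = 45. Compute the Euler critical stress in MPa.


sigma_cr = pi^2 * E / lambda^2
= 9.8696 * 210000.0 / 45^2
= 9.8696 * 210000.0 / 2025
= 1023.5145 MPa

1023.5145 MPa


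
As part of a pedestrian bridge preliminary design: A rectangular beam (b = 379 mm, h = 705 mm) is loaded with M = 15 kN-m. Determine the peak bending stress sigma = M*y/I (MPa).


I = b * h^3 / 12 = 379 * 705^3 / 12 = 11066882906.25 mm^4
y = h / 2 = 705 / 2 = 352.5 mm
M = 15 kN-m = 15000000.0 N-mm
sigma = M * y / I = 15000000.0 * 352.5 / 11066882906.25
= 0.48 MPa

0.48 MPa


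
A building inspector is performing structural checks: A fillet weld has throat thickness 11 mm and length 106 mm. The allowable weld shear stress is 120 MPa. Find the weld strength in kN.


Strength = throat * length * allowable stress
= 11 * 106 * 120 N
= 139920 N
= 139.92 kN

139.92 kN


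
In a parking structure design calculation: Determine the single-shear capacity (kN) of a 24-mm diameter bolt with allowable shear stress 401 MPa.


A = pi * d^2 / 4 = pi * 24^2 / 4 = 452.3893 mm^2
V = f_v * A / 1000 = 401 * 452.3893 / 1000
= 181.4081 kN

181.4081 kN


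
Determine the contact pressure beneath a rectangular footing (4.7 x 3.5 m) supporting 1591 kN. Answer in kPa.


A = 4.7 * 3.5 = 16.45 m^2
q = P / A = 1591 / 16.45
= 96.7173 kPa

96.7173 kPa


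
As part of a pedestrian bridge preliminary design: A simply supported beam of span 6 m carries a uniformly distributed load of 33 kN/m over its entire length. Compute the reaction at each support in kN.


Total load = w * L = 33 * 6 = 198 kN
By symmetry, each reaction R = total / 2 = 198 / 2 = 99.0 kN

99.0 kN


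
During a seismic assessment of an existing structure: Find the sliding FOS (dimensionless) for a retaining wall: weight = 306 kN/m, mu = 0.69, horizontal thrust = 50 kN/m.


Resisting force = mu * W = 0.69 * 306 = 211.14 kN/m
FOS = Resisting / Driving = 211.14 / 50
= 4.2228 (dimensionless)

4.2228 (dimensionless)


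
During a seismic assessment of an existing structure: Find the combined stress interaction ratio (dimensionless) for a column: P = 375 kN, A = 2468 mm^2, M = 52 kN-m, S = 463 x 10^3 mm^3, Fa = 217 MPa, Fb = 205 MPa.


f_a = P / A = 375000.0 / 2468 = 151.9449 MPa
f_b = M / S = 52000000.0 / 463000.0 = 112.311 MPa
Ratio = f_a / Fa + f_b / Fb
= 151.9449 / 217 + 112.311 / 205
= 1.2481 (dimensionless)

1.2481 (dimensionless)


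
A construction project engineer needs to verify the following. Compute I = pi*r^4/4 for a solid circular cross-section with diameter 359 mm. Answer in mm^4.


r = d / 2 = 359 / 2 = 179.5 mm
I = pi * r^4 / 4 = pi * 179.5^4 / 4
= 815356791.54 mm^4

815356791.54 mm^4


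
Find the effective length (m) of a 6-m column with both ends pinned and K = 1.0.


L_eff = K * L
= 1.0 * 6
= 6.0 m

6.0 m


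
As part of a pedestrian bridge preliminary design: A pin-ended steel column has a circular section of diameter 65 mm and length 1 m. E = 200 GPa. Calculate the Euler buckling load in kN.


I = pi * d^4 / 64 = 876240.51 mm^4
L = 1000.0 mm
P_cr = pi^2 * E * I / L^2
= 9.8696 * 200000.0 * 876240.51 / 1000.0^2
= 1729629.43 N = 1729.6294 kN

1729.6294 kN


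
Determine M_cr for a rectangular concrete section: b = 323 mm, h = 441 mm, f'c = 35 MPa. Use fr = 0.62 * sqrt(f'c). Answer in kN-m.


fr = 0.62 * sqrt(35) = 0.62 * 5.9161 = 3.668 MPa
I = 323 * 441^3 / 12 = 2308538090.25 mm^4
y_t = 220.5 mm
M_cr = fr * I / y_t = 3.668 * 2308538090.25 / 220.5 N-mm
= 38.402 kN-m

38.402 kN-m


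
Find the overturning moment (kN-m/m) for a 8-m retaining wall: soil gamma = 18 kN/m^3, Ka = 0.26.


Pa = 0.5 * Ka * gamma * H^2
= 0.5 * 0.26 * 18 * 8^2
= 149.76 kN/m
Arm = H / 3 = 8 / 3 = 2.6667 m
Mo = Pa * arm = Pa * H / 3 = 149.76 * 8 / 3 = 399.36 kN-m/m

399.36 kN-m/m


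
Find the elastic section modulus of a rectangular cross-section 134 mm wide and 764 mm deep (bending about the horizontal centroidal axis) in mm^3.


S = b * h^2 / 6
= 134 * 764^2 / 6
= 134 * 583696 / 6
= 13035877.33 mm^3

13035877.33 mm^3


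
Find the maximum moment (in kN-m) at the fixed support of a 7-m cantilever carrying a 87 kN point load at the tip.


For a cantilever with a point load at the free end:
M_max = P * L = 87 * 7 = 609 kN-m

609 kN-m


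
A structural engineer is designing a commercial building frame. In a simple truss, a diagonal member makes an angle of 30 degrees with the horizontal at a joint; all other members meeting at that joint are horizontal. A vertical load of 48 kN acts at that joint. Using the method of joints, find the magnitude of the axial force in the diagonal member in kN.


At the joint, only the diagonal has a vertical component, so vertical equilibrium gives:
F * sin(30) = 48
F = 48 / sin(30)
= 48 / 0.5
= 96.0 kN

96.0 kN


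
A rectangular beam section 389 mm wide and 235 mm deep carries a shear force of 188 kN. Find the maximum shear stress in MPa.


A = b * h = 389 * 235 = 91415 mm^2
V = 188 kN = 188000.0 N
tau_max = 1.5 * V / A = 1.5 * 188000.0 / 91415
= 3.0848 MPa

3.0848 MPa


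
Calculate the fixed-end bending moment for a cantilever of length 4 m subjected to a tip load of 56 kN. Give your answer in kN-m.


For a cantilever with a point load at the free end:
M_max = P * L = 56 * 4 = 224 kN-m

224 kN-m


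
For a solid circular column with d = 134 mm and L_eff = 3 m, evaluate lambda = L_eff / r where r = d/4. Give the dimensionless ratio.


Radius of gyration r = d / 4 = 134 / 4 = 33.5 mm
L_eff = 3000.0 mm
Slenderness ratio = L / r = 3000.0 / 33.5 = 89.55 (dimensionless)

89.55 (dimensionless)


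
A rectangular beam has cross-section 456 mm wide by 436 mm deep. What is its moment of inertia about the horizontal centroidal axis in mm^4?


I = b * h^3 / 12
= 456 * 436^3 / 12
= 456 * 82881856 / 12
= 3149510528.0 mm^4

3149510528.0 mm^4


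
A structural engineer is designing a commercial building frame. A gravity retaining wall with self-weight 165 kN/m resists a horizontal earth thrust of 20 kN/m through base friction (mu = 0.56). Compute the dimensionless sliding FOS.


Resisting force = mu * W = 0.56 * 165 = 92.4 kN/m
FOS = Resisting / Driving = 92.4 / 20
= 4.62 (dimensionless)

4.62 (dimensionless)


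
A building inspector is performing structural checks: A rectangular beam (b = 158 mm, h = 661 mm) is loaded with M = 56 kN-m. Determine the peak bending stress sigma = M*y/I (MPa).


I = b * h^3 / 12 = 158 * 661^3 / 12 = 3802596283.17 mm^4
y = h / 2 = 661 / 2 = 330.5 mm
M = 56 kN-m = 56000000.0 N-mm
sigma = M * y / I = 56000000.0 * 330.5 / 3802596283.17
= 4.87 MPa

4.87 MPa


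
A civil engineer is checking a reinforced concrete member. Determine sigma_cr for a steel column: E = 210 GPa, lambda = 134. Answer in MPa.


sigma_cr = pi^2 * E / lambda^2
= 9.8696 * 210000.0 / 134^2
= 9.8696 * 210000.0 / 17956
= 115.4275 MPa

115.4275 MPa


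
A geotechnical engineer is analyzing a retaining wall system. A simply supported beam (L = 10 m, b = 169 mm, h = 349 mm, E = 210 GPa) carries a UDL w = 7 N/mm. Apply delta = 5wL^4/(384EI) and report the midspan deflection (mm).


I = 169 * 349^3 / 12 = 598662065.08 mm^4
L = 10000.0 mm, w = 7 N/mm, E = 210000.0 MPa
delta = 5 * w * L^4 / (384 * E * I)
= 5 * 7 * 10000.0^4 / (384 * 210000.0 * 598662065.08)
= 7.25 mm

7.25 mm


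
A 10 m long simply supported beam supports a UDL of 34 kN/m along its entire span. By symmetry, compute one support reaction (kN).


Total load = w * L = 34 * 10 = 340 kN
By symmetry, each reaction R = total / 2 = 340 / 2 = 170.0 kN

170.0 kN


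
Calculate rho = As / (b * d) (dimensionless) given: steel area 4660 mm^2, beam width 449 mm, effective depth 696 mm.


rho = As / (b * d)
= 4660 / (449 * 696)
= 4660 / 312504
= 0.014912 (dimensionless)

0.014912 (dimensionless)


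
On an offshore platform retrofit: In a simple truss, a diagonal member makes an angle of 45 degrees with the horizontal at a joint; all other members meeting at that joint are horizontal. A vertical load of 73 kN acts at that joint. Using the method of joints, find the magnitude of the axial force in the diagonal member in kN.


At the joint, only the diagonal has a vertical component, so vertical equilibrium gives:
F * sin(45) = 73
F = 73 / sin(45)
= 73 / 0.707107
= 103.24 kN

103.24 kN


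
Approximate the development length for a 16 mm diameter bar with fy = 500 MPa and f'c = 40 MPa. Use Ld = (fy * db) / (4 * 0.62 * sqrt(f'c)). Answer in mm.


Ld = (fy * db) / (4 * 0.62 * sqrt(f'c))
= (500 * 16) / (4 * 0.62 * sqrt(40))
= 8000 / 15.6849
= 510.04 mm

510.04 mm


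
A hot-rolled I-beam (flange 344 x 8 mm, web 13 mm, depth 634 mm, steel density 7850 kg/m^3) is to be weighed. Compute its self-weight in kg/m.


A_flanges = 2 * 344 * 8 = 5504 mm^2
A_web = (634 - 2 * 8) * 13 = 8034 mm^2
A_total = 5504 + 8034 = 13538 mm^2 = 0.013538 m^2
Weight = rho * A = 7850 * 0.013538 = 106.2733 kg/m

106.2733 kg/m


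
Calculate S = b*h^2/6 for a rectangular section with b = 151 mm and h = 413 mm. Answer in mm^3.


S = b * h^2 / 6
= 151 * 413^2 / 6
= 151 * 170569 / 6
= 4292653.17 mm^3

4292653.17 mm^3


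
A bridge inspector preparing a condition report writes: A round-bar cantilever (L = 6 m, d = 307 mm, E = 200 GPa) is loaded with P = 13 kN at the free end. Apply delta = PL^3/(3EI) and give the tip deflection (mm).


I = pi * d^4 / 64 = pi * 307^4 / 64 = 436037057.88 mm^4
L = 6000.0 mm, P = 13000.0 N, E = 200000.0 MPa
delta = P * L^3 / (3 * E * I)
= 13000.0 * 6000.0^3 / (3 * 200000.0 * 436037057.88)
= 10.733 mm

10.733 mm


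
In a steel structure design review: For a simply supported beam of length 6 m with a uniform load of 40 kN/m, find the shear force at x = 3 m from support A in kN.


R_A = w * L / 2 = 40 * 6 / 2 = 120.0 kN
V(x) = R_A - w * x = 120.0 - 40 * 3
= 0.0 kN

0.0 kN


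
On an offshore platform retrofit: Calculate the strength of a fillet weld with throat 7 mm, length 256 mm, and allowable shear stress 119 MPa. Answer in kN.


Strength = throat * length * allowable stress
= 7 * 256 * 119 N
= 213248 N
= 213.25 kN

213.25 kN


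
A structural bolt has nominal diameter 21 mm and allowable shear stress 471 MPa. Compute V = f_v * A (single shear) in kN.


A = pi * d^2 / 4 = pi * 21^2 / 4 = 346.3606 mm^2
V = f_v * A / 1000 = 471 * 346.3606 / 1000
= 163.1358 kN

163.1358 kN


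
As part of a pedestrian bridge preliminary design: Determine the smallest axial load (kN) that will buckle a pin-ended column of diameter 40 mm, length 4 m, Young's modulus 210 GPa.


I = pi * d^4 / 64 = 125663.71 mm^4
L = 4000.0 mm
P_cr = pi^2 * E * I / L^2
= 9.8696 * 210000.0 * 125663.71 / 4000.0^2
= 16278.3 N = 16.2783 kN

16.2783 kN


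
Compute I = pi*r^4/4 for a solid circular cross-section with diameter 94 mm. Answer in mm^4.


r = d / 2 = 94 / 2 = 47.0 mm
I = pi * r^4 / 4 = pi * 47.0^4 / 4
= 3832492.5 mm^4

3832492.5 mm^4


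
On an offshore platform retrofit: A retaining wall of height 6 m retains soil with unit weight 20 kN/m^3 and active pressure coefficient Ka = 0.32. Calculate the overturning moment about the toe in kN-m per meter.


Pa = 0.5 * Ka * gamma * H^2
= 0.5 * 0.32 * 20 * 6^2
= 115.2 kN/m
Arm = H / 3 = 6 / 3 = 2.0 m
Mo = Pa * arm = Pa * H / 3 = 115.2 * 6 / 3 = 230.4 kN-m/m

230.4 kN-m/m


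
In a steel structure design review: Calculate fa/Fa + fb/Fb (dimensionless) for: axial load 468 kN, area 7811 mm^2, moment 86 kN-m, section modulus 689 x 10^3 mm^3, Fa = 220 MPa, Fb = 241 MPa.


f_a = P / A = 468000.0 / 7811 = 59.9155 MPa
f_b = M / S = 86000000.0 / 689000.0 = 124.8186 MPa
Ratio = f_a / Fa + f_b / Fb
= 59.9155 / 220 + 124.8186 / 241
= 0.7903 (dimensionless)

0.7903 (dimensionless)


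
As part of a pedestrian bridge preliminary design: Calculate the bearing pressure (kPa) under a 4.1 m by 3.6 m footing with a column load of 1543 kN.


A = 4.1 * 3.6 = 14.76 m^2
q = P / A = 1543 / 14.76
= 104.5393 kPa

104.5393 kPa


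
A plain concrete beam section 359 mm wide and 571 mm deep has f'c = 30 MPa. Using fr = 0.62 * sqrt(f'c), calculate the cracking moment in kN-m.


fr = 0.62 * sqrt(30) = 0.62 * 5.4772 = 3.3959 MPa
I = 359 * 571^3 / 12 = 5569568212.42 mm^4
y_t = 285.5 mm
M_cr = fr * I / y_t = 3.3959 * 5569568212.42 / 285.5 N-mm
= 66.2472 kN-m

66.2472 kN-m


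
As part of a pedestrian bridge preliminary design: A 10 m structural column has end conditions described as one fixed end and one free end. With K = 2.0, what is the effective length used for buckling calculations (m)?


L_eff = K * L
= 2.0 * 10
= 20.0 m

20.0 m


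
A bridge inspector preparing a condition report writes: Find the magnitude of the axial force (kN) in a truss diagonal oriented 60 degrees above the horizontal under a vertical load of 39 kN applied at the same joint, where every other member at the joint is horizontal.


At the joint, only the diagonal has a vertical component, so vertical equilibrium gives:
F * sin(60) = 39
F = 39 / sin(60)
= 39 / 0.866025
= 45.03 kN

45.03 kN


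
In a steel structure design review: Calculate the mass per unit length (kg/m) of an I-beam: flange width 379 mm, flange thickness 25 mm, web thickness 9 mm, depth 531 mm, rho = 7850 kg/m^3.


A_flanges = 2 * 379 * 25 = 18950 mm^2
A_web = (531 - 2 * 25) * 9 = 4329 mm^2
A_total = 18950 + 4329 = 23279 mm^2 = 0.023279 m^2
Weight = rho * A = 7850 * 0.023279 = 182.7401 kg/m

182.7401 kg/m


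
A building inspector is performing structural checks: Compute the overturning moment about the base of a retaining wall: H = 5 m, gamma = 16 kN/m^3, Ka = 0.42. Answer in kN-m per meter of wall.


Pa = 0.5 * Ka * gamma * H^2
= 0.5 * 0.42 * 16 * 5^2
= 84.0 kN/m
Arm = H / 3 = 5 / 3 = 1.6667 m
Mo = Pa * arm = Pa * H / 3 = 84.0 * 5 / 3 = 140.0 kN-m/m

140.0 kN-m/m


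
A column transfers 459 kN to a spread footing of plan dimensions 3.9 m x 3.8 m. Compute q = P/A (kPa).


A = 3.9 * 3.8 = 14.82 m^2
q = P / A = 459 / 14.82
= 30.9717 kPa

30.9717 kPa
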